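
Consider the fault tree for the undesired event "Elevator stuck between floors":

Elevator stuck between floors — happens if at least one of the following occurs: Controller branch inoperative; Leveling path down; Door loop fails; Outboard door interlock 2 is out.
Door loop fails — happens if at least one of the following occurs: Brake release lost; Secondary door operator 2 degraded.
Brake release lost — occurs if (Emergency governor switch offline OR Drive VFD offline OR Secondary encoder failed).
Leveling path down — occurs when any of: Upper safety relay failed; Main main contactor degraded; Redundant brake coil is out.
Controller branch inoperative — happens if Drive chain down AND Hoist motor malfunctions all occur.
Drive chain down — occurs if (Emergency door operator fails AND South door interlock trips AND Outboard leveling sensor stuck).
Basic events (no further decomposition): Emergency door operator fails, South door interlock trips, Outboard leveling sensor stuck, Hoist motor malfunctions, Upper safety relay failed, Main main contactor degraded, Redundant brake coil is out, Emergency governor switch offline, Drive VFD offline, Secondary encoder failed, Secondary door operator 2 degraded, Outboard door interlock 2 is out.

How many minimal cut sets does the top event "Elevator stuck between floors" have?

9

Drive chain down [AND]: one cut set from each child combined → 1 × 1 × 1 = 1 cut set(s).
Controller branch inoperative [AND]: one cut set from each child combined → 1 × 1 = 1 cut set(s).
Leveling path down [OR]: union of children's cut sets → 3 cut set(s).
Brake release lost [OR]: union of children's cut sets → 3 cut set(s).
Door loop fails [OR]: union of children's cut sets → 4 cut set(s).
Elevator stuck between floors [OR]: union of children's cut sets → 9 cut set(s).
Minimal cut sets: {Emergency door operator fails, Hoist motor malfunctions, Outboard leveling sensor stuck, South door interlock trips}; {Upper safety relay failed}; {Main main contactor degraded}; {Redundant brake coil is out}; {Emergency governor switch offline}; {Drive VFD offline}; {Secondary encoder failed}; {Secondary door operator 2 degraded}; {Outboard door interlock 2 is out}.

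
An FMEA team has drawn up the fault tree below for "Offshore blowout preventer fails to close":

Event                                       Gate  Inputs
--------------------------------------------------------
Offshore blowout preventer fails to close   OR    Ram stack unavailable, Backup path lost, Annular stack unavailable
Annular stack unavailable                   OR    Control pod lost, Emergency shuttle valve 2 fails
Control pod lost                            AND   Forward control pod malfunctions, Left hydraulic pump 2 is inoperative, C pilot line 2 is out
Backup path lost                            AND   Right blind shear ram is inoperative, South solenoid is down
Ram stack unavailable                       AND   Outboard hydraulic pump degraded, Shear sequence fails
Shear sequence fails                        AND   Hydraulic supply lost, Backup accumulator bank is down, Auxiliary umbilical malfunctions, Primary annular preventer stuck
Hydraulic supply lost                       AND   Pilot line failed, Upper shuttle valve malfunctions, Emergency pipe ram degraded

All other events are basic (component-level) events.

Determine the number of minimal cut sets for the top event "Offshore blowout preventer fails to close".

Hydraulic supply lost [AND]: one cut set from each child combined → 1 × 1 × 1 = 1 cut set(s).
Shear sequence fails [AND]: one cut set from each child combined → 1 × 1 × 1 × 1 = 1 cut set(s).
Ram stack unavailable [AND]: one cut set from each child combined → 1 × 1 = 1 cut set(s).
Backup path lost [AND]: one cut set from each child combined → 1 × 1 = 1 cut set(s).
Control pod lost [AND]: one cut set from each child combined → 1 × 1 × 1 = 1 cut set(s).
Annular stack unavailable [OR]: union of children's cut sets → 2 cut set(s).
Offshore blowout preventer fails to close [OR]: union of children's cut sets → 4 cut set(s).
Minimal cut sets: {Auxiliary umbilical malfunctions, Backup accumulator bank is down, Emergency pipe ram degraded, Outboard hydraulic pump degraded, Pilot line failed, Primary annular preventer stuck, Upper shuttle valve malfunctions}; {Right blind shear ram is inoperative, South solenoid is down}; {C pilot line 2 is out, Forward control pod malfunctions, Left hydraulic pump 2 is inoperative}; {Emergency shuttle valve 2 fails}.

4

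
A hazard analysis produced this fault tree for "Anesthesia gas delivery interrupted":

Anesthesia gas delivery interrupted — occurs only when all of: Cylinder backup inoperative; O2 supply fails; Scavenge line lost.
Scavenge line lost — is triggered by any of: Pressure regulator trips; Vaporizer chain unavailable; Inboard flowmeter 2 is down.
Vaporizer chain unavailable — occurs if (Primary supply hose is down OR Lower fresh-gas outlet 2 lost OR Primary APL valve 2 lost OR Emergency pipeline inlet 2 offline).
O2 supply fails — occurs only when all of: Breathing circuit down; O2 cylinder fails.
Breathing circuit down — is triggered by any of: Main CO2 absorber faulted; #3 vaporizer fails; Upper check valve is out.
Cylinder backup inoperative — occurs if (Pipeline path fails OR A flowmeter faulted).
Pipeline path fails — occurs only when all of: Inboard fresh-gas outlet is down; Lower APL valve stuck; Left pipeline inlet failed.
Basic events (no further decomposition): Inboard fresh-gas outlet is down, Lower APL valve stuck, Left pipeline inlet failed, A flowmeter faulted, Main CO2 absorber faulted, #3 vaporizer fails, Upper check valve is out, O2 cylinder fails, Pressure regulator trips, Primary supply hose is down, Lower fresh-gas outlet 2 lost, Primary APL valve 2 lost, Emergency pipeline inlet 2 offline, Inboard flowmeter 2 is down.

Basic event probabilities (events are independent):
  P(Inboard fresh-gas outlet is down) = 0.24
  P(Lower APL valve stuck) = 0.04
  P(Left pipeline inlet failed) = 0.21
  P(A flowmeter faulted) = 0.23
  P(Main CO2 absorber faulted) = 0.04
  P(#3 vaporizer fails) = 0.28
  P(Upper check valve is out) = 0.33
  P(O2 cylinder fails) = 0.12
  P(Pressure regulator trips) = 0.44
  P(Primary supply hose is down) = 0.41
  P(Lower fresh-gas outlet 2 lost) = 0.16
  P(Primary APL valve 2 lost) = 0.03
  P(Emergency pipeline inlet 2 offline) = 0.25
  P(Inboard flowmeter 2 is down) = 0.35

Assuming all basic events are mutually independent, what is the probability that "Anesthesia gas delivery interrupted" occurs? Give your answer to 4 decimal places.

P(Pipeline path fails) [AND] = 0.24 × 0.04 × 0.21 = 0.002016
P(Cylinder backup inoperative) [OR] = 1 − (1−0.002016) × (1−0.23) = 0.231552
P(Breathing circuit down) [OR] = 1 − (1−0.04) × (1−0.28) × (1−0.33) = 0.536896
P(O2 supply fails) [AND] = 0.536896 × 0.12 = 0.064428
P(Vaporizer chain unavailable) [OR] = 1 − (1−0.41) × (1−0.16) × (1−0.03) × (1−0.25) = 0.639451
P(Scavenge line lost) [OR] = 1 − (1−0.44) × (1−0.639451) × (1−0.35) = 0.868760
P(Anesthesia gas delivery interrupted) [AND] = 0.231552 × 0.064428 × 0.868760 = 0.012961
Rounded to 4 decimal places: P(Anesthesia gas delivery interrupted) ≈ 0.0130.

0.0130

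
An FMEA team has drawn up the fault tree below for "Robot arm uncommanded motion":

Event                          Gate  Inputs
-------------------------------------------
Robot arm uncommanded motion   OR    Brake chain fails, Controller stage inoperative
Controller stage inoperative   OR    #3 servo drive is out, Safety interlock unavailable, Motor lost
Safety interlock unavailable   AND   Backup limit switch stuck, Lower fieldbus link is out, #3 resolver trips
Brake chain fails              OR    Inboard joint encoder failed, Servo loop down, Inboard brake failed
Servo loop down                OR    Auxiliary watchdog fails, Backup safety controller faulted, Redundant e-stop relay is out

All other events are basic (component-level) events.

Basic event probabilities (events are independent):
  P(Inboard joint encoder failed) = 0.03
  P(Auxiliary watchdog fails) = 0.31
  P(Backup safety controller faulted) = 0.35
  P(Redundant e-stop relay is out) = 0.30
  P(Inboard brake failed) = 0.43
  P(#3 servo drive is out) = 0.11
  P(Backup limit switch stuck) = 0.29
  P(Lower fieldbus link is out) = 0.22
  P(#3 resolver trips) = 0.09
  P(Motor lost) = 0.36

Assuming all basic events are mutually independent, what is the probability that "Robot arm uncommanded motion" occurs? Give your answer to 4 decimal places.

P(Servo loop down) [OR] = 1 − (1−0.31) × (1−0.35) × (1−0.30) = 0.686050
P(Brake chain fails) [OR] = 1 − (1−0.03) × (1−0.686050) × (1−0.43) = 0.826417
P(Safety interlock unavailable) [AND] = 0.29 × 0.22 × 0.09 = 0.005742
P(Controller stage inoperative) [OR] = 1 − (1−0.11) × (1−0.005742) × (1−0.36) = 0.433671
P(Robot arm uncommanded motion) [OR] = 1 − (1−0.826417) × (1−0.433671) = 0.901695
Rounded to 4 decimal places: P(Robot arm uncommanded motion) ≈ 0.9017.

0.9017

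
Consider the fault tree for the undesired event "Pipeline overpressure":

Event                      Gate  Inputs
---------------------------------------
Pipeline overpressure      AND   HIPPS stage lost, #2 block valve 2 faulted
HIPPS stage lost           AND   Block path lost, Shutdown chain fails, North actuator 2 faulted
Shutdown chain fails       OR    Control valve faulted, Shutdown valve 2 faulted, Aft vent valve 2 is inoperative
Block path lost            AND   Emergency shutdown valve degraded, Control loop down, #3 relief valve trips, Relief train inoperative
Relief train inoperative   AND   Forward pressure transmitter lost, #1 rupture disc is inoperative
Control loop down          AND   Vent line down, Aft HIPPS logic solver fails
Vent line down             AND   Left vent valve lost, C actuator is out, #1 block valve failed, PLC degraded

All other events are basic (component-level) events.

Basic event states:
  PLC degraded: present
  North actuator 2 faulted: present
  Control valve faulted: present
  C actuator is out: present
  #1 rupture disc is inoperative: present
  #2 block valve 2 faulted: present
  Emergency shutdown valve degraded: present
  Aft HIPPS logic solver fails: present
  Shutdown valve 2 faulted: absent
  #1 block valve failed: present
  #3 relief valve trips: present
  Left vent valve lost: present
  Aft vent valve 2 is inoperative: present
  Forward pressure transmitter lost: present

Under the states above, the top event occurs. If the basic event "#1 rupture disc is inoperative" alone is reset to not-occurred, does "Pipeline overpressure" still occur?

No

Counterfactual: set "#1 rupture disc is inoperative" to not occurred.
Vent line down [AND]: Left vent valve lost=occurs, C actuator is out=occurs, #1 block valve failed=occurs, PLC degraded=occurs → all inputs occur → occurs.
Control loop down [AND]: Vent line down=occurs, Aft HIPPS logic solver fails=occurs → all inputs occur → occurs.
Relief train inoperative [AND]: Forward pressure transmitter lost=occurs, #1 rupture disc is inoperative=not → not all inputs occur → does not occur.
Block path lost [AND]: Emergency shutdown valve degraded=occurs, Control loop down=occurs, #3 relief valve trips=occurs, Relief train inoperative=not → not all inputs occur → does not occur.
Shutdown chain fails [OR]: Control valve faulted=occurs, Shutdown valve 2 faulted=not, Aft vent valve 2 is inoperative=occurs → at least one input occurs → occurs.
HIPPS stage lost [AND]: Block path lost=not, Shutdown chain fails=occurs, North actuator 2 faulted=occurs → not all inputs occur → does not occur.
Pipeline overpressure [AND]: HIPPS stage lost=not, #2 block valve 2 faulted=occurs → not all inputs occur → does not occur.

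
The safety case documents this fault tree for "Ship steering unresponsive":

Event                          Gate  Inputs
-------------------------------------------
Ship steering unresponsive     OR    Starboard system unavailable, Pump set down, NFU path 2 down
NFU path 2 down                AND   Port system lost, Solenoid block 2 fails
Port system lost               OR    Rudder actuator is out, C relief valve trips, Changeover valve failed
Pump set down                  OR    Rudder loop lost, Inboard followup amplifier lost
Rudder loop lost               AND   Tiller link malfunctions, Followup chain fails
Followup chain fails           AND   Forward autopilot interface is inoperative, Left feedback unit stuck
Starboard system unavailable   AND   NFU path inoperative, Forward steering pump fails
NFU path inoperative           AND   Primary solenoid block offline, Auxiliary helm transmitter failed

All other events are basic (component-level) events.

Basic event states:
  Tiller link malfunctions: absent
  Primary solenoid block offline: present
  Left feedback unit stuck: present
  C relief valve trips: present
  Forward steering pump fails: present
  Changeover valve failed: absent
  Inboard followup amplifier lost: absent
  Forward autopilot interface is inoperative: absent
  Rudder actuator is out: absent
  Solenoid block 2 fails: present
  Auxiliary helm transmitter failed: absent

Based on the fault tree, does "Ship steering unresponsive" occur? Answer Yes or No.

NFU path inoperative [AND]: Primary solenoid block offline=occurs, Auxiliary helm transmitter failed=not → not all inputs occur → does not occur.
Starboard system unavailable [AND]: NFU path inoperative=not, Forward steering pump fails=occurs → not all inputs occur → does not occur.
Followup chain fails [AND]: Forward autopilot interface is inoperative=not, Left feedback unit stuck=occurs → not all inputs occur → does not occur.
Rudder loop lost [AND]: Tiller link malfunctions=not, Followup chain fails=not → not all inputs occur → does not occur.
Pump set down [OR]: Rudder loop lost=not, Inboard followup amplifier lost=not → no input occurs → does not occur.
Port system lost [OR]: Rudder actuator is out=not, C relief valve trips=occurs, Changeover valve failed=not → at least one input occurs → occurs.
NFU path 2 down [AND]: Port system lost=occurs, Solenoid block 2 fails=occurs → all inputs occur → occurs.
Ship steering unresponsive [OR]: Starboard system unavailable=not, Pump set down=not, NFU path 2 down=occurs → at least one input occurs → occurs.

Yes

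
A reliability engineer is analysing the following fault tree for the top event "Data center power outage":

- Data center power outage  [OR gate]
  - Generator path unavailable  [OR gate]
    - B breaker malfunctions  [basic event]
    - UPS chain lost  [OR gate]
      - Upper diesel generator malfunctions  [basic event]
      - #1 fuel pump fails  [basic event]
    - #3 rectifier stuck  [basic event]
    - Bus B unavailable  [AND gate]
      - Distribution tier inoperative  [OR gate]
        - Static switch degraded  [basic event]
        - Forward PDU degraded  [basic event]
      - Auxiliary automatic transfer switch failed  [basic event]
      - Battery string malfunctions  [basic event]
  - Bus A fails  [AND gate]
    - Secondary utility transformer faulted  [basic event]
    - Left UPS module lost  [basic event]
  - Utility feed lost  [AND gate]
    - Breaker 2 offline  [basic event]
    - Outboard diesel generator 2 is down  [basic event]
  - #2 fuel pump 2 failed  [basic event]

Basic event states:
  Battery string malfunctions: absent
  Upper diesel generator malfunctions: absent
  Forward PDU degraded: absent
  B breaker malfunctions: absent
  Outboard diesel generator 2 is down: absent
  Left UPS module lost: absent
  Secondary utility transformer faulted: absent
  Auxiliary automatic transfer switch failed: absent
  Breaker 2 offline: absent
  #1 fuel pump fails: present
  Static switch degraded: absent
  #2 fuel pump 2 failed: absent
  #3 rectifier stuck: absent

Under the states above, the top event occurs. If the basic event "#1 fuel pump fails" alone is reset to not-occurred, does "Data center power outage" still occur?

Counterfactual: set "#1 fuel pump fails" to not occurred.
UPS chain lost [OR]: Upper diesel generator malfunctions=not, #1 fuel pump fails=not → no input occurs → does not occur.
Distribution tier inoperative [OR]: Static switch degraded=not, Forward PDU degraded=not → no input occurs → does not occur.
Bus B unavailable [AND]: Distribution tier inoperative=not, Auxiliary automatic transfer switch failed=not, Battery string malfunctions=not → not all inputs occur → does not occur.
Generator path unavailable [OR]: B breaker malfunctions=not, UPS chain lost=not, #3 rectifier stuck=not, Bus B unavailable=not → no input occurs → does not occur.
Bus A fails [AND]: Secondary utility transformer faulted=not, Left UPS module lost=not → not all inputs occur → does not occur.
Utility feed lost [AND]: Breaker 2 offline=not, Outboard diesel generator 2 is down=not → not all inputs occur → does not occur.
Data center power outage [OR]: Generator path unavailable=not, Bus A fails=not, Utility feed lost=not, #2 fuel pump 2 failed=not → no input occurs → does not occur.

No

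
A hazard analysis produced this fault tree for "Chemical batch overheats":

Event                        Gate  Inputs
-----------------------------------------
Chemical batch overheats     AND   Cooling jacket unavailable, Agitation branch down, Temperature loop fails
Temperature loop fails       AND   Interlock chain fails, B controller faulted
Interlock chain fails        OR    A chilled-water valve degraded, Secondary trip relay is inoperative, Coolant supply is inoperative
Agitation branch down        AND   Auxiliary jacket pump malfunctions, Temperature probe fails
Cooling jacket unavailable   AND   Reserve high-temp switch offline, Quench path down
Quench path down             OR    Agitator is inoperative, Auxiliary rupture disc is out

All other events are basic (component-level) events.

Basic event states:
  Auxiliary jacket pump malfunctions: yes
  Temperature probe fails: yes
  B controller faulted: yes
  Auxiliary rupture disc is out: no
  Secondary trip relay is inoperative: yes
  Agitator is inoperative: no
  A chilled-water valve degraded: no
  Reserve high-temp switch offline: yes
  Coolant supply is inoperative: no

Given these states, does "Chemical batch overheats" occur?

No

Quench path down [OR]: Agitator is inoperative=not, Auxiliary rupture disc is out=not → no input occurs → does not occur.
Cooling jacket unavailable [AND]: Reserve high-temp switch offline=occurs, Quench path down=not → not all inputs occur → does not occur.
Agitation branch down [AND]: Auxiliary jacket pump malfunctions=occurs, Temperature probe fails=occurs → all inputs occur → occurs.
Interlock chain fails [OR]: A chilled-water valve degraded=not, Secondary trip relay is inoperative=occurs, Coolant supply is inoperative=not → at least one input occurs → occurs.
Temperature loop fails [AND]: Interlock chain fails=occurs, B controller faulted=occurs → all inputs occur → occurs.
Chemical batch overheats [AND]: Cooling jacket unavailable=not, Agitation branch down=occurs, Temperature loop fails=occurs → not all inputs occur → does not occur.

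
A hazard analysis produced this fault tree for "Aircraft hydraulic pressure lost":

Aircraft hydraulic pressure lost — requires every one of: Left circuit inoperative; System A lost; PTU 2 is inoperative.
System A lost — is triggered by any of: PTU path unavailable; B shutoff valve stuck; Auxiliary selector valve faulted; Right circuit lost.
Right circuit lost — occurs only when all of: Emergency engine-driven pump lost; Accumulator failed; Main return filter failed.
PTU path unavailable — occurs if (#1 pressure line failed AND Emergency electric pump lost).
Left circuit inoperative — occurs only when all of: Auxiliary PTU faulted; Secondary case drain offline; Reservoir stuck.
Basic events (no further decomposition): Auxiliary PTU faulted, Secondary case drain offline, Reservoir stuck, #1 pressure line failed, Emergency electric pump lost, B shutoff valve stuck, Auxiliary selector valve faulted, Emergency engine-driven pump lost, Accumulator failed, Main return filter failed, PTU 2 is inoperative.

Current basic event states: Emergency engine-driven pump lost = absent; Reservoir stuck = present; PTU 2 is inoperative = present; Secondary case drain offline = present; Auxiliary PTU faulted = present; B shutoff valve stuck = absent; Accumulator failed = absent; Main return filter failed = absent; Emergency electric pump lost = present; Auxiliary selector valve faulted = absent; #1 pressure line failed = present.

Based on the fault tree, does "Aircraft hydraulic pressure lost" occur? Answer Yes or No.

Yes

Left circuit inoperative [AND]: Auxiliary PTU faulted=occurs, Secondary case drain offline=occurs, Reservoir stuck=occurs → all inputs occur → occurs.
PTU path unavailable [AND]: #1 pressure line failed=occurs, Emergency electric pump lost=occurs → all inputs occur → occurs.
Right circuit lost [AND]: Emergency engine-driven pump lost=not, Accumulator failed=not, Main return filter failed=not → not all inputs occur → does not occur.
System A lost [OR]: PTU path unavailable=occurs, B shutoff valve stuck=not, Auxiliary selector valve faulted=not, Right circuit lost=not → at least one input occurs → occurs.
Aircraft hydraulic pressure lost [AND]: Left circuit inoperative=occurs, System A lost=occurs, PTU 2 is inoperative=occurs → all inputs occur → occurs.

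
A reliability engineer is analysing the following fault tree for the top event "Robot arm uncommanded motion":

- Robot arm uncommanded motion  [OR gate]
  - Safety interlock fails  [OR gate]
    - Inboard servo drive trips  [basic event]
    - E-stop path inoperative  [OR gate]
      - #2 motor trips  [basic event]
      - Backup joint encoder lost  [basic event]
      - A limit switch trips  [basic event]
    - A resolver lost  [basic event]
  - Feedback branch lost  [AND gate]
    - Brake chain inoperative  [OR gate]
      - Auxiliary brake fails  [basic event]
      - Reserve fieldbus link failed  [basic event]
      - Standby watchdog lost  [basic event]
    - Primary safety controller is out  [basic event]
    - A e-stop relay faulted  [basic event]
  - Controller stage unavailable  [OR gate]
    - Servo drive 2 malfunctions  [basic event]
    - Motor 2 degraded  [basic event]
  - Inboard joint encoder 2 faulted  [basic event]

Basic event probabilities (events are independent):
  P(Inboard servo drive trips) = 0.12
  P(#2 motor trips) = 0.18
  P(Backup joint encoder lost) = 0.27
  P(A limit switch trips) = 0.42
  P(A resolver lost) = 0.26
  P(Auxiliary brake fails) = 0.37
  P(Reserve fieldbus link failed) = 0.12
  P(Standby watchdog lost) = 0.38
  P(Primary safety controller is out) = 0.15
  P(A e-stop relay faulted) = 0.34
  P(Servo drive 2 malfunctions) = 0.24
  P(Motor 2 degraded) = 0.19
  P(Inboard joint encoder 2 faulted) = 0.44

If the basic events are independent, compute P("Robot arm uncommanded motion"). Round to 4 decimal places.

P(E-stop path inoperative) [OR] = 1 − (1−0.18) × (1−0.27) × (1−0.42) = 0.652812
P(Safety interlock fails) [OR] = 1 − (1−0.12) × (1−0.652812) × (1−0.26) = 0.773911
P(Brake chain inoperative) [OR] = 1 − (1−0.37) × (1−0.12) × (1−0.38) = 0.656272
P(Feedback branch lost) [AND] = 0.656272 × 0.15 × 0.34 = 0.033470
P(Controller stage unavailable) [OR] = 1 − (1−0.24) × (1−0.19) = 0.384400
P(Robot arm uncommanded motion) [OR] = 1 − (1−0.773911) × (1−0.033470) × (1−0.384400) × (1−0.44) = 0.924668
Rounded to 4 decimal places: P(Robot arm uncommanded motion) ≈ 0.9247.

0.9247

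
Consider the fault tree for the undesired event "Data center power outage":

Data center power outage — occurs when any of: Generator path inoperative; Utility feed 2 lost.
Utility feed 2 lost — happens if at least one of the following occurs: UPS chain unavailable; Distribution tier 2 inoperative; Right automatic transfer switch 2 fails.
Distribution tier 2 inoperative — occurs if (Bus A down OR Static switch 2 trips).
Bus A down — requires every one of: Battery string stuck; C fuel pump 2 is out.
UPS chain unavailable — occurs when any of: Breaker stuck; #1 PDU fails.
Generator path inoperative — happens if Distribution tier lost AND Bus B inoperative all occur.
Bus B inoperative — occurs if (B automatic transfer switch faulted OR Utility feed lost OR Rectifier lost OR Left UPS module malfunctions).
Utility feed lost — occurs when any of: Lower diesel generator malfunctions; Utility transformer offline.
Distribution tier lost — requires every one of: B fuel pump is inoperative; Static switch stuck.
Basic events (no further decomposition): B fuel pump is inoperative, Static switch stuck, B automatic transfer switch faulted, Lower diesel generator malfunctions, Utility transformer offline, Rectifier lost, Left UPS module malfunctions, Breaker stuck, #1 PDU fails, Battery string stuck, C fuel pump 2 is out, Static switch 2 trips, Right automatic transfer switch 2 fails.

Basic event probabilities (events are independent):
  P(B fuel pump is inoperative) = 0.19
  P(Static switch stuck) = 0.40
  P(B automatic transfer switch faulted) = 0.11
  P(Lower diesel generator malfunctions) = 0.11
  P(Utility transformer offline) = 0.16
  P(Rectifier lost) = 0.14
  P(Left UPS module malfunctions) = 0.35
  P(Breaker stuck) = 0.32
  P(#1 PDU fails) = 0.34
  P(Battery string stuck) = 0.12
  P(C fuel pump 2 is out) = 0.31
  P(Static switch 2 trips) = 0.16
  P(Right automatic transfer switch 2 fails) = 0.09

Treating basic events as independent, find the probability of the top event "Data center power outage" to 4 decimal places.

P(Distribution tier lost) [AND] = 0.19 × 0.40 = 0.076000
P(Utility feed lost) [OR] = 1 − (1−0.11) × (1−0.16) = 0.252400
P(Bus B inoperative) [OR] = 1 − (1−0.11) × (1−0.252400) × (1−0.14) × (1−0.35) = 0.628062
P(Generator path inoperative) [AND] = 0.076000 × 0.628062 = 0.047733
P(UPS chain unavailable) [OR] = 1 − (1−0.32) × (1−0.34) = 0.551200
P(Bus A down) [AND] = 0.12 × 0.31 = 0.037200
P(Distribution tier 2 inoperative) [OR] = 1 − (1−0.037200) × (1−0.16) = 0.191248
P(Utility feed 2 lost) [OR] = 1 − (1−0.551200) × (1−0.191248) × (1−0.09) = 0.669699
P(Data center power outage) [OR] = 1 − (1−0.047733) × (1−0.669699) = 0.685465
Rounded to 4 decimal places: P(Data center power outage) ≈ 0.6855.

0.6855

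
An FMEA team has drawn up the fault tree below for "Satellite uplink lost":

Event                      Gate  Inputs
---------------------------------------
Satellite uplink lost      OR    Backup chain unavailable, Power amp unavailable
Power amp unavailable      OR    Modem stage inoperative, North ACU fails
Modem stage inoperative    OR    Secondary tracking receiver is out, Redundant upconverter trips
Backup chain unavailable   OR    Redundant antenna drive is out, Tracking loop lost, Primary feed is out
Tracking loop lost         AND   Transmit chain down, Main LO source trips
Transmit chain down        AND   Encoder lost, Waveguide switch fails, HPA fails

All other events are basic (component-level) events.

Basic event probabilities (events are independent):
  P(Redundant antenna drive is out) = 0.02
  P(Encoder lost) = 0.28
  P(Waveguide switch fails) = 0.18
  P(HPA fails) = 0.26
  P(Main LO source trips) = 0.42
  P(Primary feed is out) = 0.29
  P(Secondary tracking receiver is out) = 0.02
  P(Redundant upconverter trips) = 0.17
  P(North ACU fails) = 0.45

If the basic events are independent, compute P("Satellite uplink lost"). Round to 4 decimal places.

0.6904

P(Transmit chain down) [AND] = 0.28 × 0.18 × 0.26 = 0.013104
P(Tracking loop lost) [AND] = 0.013104 × 0.42 = 0.005504
P(Backup chain unavailable) [OR] = 1 − (1−0.02) × (1−0.005504) × (1−0.29) = 0.308030
P(Modem stage inoperative) [OR] = 1 − (1−0.02) × (1−0.17) = 0.186600
P(Power amp unavailable) [OR] = 1 − (1−0.186600) × (1−0.45) = 0.552630
P(Satellite uplink lost) [OR] = 1 − (1−0.308030) × (1−0.552630) = 0.690433
Rounded to 4 decimal places: P(Satellite uplink lost) ≈ 0.6904.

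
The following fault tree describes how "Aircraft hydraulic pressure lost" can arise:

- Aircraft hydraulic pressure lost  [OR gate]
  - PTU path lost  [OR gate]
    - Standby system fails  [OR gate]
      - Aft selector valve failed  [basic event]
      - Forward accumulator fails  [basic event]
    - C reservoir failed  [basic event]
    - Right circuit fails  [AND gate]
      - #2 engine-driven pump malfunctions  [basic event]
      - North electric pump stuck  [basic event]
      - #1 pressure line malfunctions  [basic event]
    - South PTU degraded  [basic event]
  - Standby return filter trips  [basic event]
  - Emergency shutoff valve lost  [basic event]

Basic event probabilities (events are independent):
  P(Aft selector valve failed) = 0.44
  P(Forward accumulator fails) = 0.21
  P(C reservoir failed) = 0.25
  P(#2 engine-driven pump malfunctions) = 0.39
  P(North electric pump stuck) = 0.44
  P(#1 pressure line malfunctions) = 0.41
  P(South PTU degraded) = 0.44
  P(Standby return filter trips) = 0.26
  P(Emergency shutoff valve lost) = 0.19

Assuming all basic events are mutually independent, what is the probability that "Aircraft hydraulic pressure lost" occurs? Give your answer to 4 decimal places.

P(Standby system fails) [OR] = 1 − (1−0.44) × (1−0.21) = 0.557600
P(Right circuit fails) [AND] = 0.39 × 0.44 × 0.41 = 0.070356
P(PTU path lost) [OR] = 1 − (1−0.557600) × (1−0.25) × (1−0.070356) × (1−0.44) = 0.827265
P(Aircraft hydraulic pressure lost) [OR] = 1 − (1−0.827265) × (1−0.26) × (1−0.19) = 0.896463
Rounded to 4 decimal places: P(Aircraft hydraulic pressure lost) ≈ 0.8965.

0.8965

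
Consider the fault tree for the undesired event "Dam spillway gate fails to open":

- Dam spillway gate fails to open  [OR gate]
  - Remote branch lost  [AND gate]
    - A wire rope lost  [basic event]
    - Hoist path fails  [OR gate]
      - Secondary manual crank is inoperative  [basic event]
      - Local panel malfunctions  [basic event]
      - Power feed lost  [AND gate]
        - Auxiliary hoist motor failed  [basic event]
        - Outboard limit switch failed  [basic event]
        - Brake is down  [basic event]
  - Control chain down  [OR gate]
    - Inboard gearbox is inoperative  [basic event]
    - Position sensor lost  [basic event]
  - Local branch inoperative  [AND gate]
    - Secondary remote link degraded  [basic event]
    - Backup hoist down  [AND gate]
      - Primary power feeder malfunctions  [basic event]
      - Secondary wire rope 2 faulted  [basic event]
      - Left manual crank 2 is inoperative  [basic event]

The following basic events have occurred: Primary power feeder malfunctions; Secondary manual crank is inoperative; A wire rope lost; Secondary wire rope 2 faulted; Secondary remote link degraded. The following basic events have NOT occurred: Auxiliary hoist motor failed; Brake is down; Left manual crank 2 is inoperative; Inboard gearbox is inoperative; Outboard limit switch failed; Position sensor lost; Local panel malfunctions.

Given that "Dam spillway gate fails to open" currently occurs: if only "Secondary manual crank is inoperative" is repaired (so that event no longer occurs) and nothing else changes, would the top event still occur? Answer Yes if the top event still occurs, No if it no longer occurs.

No

Counterfactual: set "Secondary manual crank is inoperative" to not occurred.
Power feed lost [AND]: Auxiliary hoist motor failed=not, Outboard limit switch failed=not, Brake is down=not → not all inputs occur → does not occur.
Hoist path fails [OR]: Secondary manual crank is inoperative=not, Local panel malfunctions=not, Power feed lost=not → no input occurs → does not occur.
Remote branch lost [AND]: A wire rope lost=occurs, Hoist path fails=not → not all inputs occur → does not occur.
Control chain down [OR]: Inboard gearbox is inoperative=not, Position sensor lost=not → no input occurs → does not occur.
Backup hoist down [AND]: Primary power feeder malfunctions=occurs, Secondary wire rope 2 faulted=occurs, Left manual crank 2 is inoperative=not → not all inputs occur → does not occur.
Local branch inoperative [AND]: Secondary remote link degraded=occurs, Backup hoist down=not → not all inputs occur → does not occur.
Dam spillway gate fails to open [OR]: Remote branch lost=not, Control chain down=not, Local branch inoperative=not → no input occurs → does not occur.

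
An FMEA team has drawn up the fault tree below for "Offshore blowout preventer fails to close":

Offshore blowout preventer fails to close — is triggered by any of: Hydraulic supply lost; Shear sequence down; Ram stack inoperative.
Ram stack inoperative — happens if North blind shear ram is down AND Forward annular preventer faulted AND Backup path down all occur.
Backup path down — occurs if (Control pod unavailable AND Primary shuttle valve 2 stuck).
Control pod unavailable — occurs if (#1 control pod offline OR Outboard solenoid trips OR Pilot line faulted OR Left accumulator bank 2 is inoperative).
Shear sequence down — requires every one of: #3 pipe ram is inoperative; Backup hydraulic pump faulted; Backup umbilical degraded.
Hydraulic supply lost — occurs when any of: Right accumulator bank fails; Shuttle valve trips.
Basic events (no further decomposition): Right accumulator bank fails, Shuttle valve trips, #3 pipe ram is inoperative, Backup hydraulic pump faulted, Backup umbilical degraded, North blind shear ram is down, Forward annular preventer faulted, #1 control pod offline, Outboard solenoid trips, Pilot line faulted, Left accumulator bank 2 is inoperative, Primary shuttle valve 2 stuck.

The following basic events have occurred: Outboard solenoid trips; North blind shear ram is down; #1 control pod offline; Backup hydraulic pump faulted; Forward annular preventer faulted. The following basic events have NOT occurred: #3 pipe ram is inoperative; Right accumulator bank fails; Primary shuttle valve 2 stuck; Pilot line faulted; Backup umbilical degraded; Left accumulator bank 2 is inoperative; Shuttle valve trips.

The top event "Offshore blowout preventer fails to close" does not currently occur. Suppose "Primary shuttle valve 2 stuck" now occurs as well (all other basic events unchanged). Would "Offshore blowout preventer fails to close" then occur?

Counterfactual: set "Primary shuttle valve 2 stuck" to occurred.
Hydraulic supply lost [OR]: Right accumulator bank fails=not, Shuttle valve trips=not → no input occurs → does not occur.
Shear sequence down [AND]: #3 pipe ram is inoperative=not, Backup hydraulic pump faulted=occurs, Backup umbilical degraded=not → not all inputs occur → does not occur.
Control pod unavailable [OR]: #1 control pod offline=occurs, Outboard solenoid trips=occurs, Pilot line faulted=not, Left accumulator bank 2 is inoperative=not → at least one input occurs → occurs.
Backup path down [AND]: Control pod unavailable=occurs, Primary shuttle valve 2 stuck=occurs → all inputs occur → occurs.
Ram stack inoperative [AND]: North blind shear ram is down=occurs, Forward annular preventer faulted=occurs, Backup path down=occurs → all inputs occur → occurs.
Offshore blowout preventer fails to close [OR]: Hydraulic supply lost=not, Shear sequence down=not, Ram stack inoperative=occurs → at least one input occurs → occurs.

Yes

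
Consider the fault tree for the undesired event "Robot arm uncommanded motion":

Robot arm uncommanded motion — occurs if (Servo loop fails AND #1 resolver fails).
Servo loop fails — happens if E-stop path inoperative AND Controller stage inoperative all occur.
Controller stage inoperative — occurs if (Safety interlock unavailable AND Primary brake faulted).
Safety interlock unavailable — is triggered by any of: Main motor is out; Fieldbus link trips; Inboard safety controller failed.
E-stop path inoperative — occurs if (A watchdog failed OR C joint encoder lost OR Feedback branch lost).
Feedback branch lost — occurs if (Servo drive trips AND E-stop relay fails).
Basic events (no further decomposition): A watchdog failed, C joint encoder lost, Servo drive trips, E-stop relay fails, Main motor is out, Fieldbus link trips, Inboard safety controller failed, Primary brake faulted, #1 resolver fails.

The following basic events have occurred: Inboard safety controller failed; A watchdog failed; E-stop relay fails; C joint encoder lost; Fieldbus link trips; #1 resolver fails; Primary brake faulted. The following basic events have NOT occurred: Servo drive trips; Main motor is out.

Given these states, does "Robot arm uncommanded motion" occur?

Feedback branch lost [AND]: Servo drive trips=not, E-stop relay fails=occurs → not all inputs occur → does not occur.
E-stop path inoperative [OR]: A watchdog failed=occurs, C joint encoder lost=occurs, Feedback branch lost=not → at least one input occurs → occurs.
Safety interlock unavailable [OR]: Main motor is out=not, Fieldbus link trips=occurs, Inboard safety controller failed=occurs → at least one input occurs → occurs.
Controller stage inoperative [AND]: Safety interlock unavailable=occurs, Primary brake faulted=occurs → all inputs occur → occurs.
Servo loop fails [AND]: E-stop path inoperative=occurs, Controller stage inoperative=occurs → all inputs occur → occurs.
Robot arm uncommanded motion [AND]: Servo loop fails=occurs, #1 resolver fails=occurs → all inputs occur → occurs.

Yes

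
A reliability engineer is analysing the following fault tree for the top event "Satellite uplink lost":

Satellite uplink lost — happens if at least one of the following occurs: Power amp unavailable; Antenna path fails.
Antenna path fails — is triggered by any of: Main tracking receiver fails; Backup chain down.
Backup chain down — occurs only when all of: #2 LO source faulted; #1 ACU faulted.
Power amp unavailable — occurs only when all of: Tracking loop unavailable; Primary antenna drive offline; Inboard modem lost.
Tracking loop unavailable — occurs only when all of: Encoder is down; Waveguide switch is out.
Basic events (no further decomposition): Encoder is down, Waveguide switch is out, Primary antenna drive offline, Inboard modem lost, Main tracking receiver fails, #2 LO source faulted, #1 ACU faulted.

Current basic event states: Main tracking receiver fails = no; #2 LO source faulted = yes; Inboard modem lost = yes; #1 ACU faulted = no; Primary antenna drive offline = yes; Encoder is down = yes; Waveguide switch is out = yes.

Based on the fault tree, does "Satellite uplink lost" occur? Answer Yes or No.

Tracking loop unavailable [AND]: Encoder is down=occurs, Waveguide switch is out=occurs → all inputs occur → occurs.
Power amp unavailable [AND]: Tracking loop unavailable=occurs, Primary antenna drive offline=occurs, Inboard modem lost=occurs → all inputs occur → occurs.
Backup chain down [AND]: #2 LO source faulted=occurs, #1 ACU faulted=not → not all inputs occur → does not occur.
Antenna path fails [OR]: Main tracking receiver fails=not, Backup chain down=not → no input occurs → does not occur.
Satellite uplink lost [OR]: Power amp unavailable=occurs, Antenna path fails=not → at least one input occurs → occurs.

Yes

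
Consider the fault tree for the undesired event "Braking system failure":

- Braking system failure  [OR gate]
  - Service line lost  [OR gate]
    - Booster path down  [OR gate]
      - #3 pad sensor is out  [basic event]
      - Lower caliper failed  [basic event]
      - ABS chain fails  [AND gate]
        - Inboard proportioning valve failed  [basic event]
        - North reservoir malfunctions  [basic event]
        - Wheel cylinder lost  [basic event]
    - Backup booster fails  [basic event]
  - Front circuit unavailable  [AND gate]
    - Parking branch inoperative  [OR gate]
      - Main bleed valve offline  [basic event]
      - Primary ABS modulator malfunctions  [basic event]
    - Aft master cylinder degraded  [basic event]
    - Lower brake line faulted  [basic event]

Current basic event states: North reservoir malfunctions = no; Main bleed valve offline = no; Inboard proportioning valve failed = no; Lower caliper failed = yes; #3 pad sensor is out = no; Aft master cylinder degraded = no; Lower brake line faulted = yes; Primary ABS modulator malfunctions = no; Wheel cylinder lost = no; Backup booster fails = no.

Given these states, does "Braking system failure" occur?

Yes

ABS chain fails [AND]: Inboard proportioning valve failed=not, North reservoir malfunctions=not, Wheel cylinder lost=not → not all inputs occur → does not occur.
Booster path down [OR]: #3 pad sensor is out=not, Lower caliper failed=occurs, ABS chain fails=not → at least one input occurs → occurs.
Service line lost [OR]: Booster path down=occurs, Backup booster fails=not → at least one input occurs → occurs.
Parking branch inoperative [OR]: Main bleed valve offline=not, Primary ABS modulator malfunctions=not → no input occurs → does not occur.
Front circuit unavailable [AND]: Parking branch inoperative=not, Aft master cylinder degraded=not, Lower brake line faulted=occurs → not all inputs occur → does not occur.
Braking system failure [OR]: Service line lost=occurs, Front circuit unavailable=not → at least one input occurs → occurs.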